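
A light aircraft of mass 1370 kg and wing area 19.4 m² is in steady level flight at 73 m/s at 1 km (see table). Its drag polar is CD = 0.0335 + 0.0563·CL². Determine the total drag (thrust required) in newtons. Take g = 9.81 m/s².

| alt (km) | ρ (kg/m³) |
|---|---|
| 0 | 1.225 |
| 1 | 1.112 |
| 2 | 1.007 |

D = 2100 N

At 1 km, from the table: ρ = 1.112 kg/m³.
Level flight ⇒ L = W = m·g = 1370 × 9.81 = 13440 N.
q = ½ρv² = ½ × 1.112 × 73² = 2963 Pa.
Required CL = L/(qS) = 13440/(2963·19.4) = 0.2338.
CD = 0.0335 + 0.0563 × 0.2338² = 0.03658.
D = q·S·CD = 2963 × 19.4 × 0.03658 = 2103 N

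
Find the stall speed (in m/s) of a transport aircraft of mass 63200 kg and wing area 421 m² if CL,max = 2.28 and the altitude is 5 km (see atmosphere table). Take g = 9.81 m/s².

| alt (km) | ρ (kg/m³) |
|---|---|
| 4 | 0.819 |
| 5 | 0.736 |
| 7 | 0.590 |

V_stall = 41.9 m/s

At 5 km, from the table: ρ = 0.736 kg/m³.
Stall occurs when L = W at CL,max. W = mg = 63200 × 9.81 = 6.2×10^5 N.
From L = ½ρV²S·CL,max = W: V_stall = √(2W/(ρSCL,max)) = √(2·6.2×10^5/(0.736·421·2.28))
V_stall = √1755 = 41.9 m/s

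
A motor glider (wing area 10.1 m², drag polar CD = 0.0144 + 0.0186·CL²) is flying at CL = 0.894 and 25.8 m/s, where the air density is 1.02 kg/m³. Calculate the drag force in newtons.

CD = 0.0144 + 0.0186 × 0.894² = 0.02927
D = ½ρv²S·CD = ½ × 1.02 × 25.8² × 10.1 × 0.02927 = 100 N

D = 100 N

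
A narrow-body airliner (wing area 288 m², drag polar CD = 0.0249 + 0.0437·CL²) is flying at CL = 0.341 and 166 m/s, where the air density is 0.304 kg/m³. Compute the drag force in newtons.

D = 36200 N

CD = 0.0249 + 0.0437 × 0.341² = 0.02998
D = ½ρv²S·CD = ½ × 0.304 × 166² × 288 × 0.02998 = 36200 N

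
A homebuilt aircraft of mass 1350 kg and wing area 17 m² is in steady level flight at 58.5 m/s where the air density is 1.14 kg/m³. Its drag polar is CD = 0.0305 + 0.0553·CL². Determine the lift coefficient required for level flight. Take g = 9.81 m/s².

CL = 0.399

In steady level flight, lift balances weight: W = mg = 1350 × 9.81 = 13244 N.
q = ½ρv² = ½ × 1.14 × 58.5² = 1951 Pa.
Required CL = L/(qS) = 13244/(1951·17) = 0.3994.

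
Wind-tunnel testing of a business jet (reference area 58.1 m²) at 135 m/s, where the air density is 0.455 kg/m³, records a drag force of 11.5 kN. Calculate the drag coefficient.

From D = ½ρv²S·CD, rearranging gives CD = 2D/(ρv²S).
CD = 2 × 11500 / (0.455 × 135² × 58.1) = 0.0477

CD = 0.0477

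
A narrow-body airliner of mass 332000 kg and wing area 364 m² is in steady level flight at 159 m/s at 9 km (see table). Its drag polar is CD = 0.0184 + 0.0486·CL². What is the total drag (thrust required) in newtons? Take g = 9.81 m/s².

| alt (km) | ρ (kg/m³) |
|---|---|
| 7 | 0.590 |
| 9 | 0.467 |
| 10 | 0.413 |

At 9 km, from the table: ρ = 0.467 kg/m³.
In steady level flight, lift balances weight: W = mg = 332000 × 9.81 = 3.2569×10^6 N.
q = ½ρv² = ½ × 0.467 × 159² = 5903 Pa.
CL = 2W/(ρv²S) = 2×3.2569×10^6/(0.467×159²×364) = 1.516.
CD = 0.0184 + 0.0486 × 1.516² = 0.1301.
D = q·S·CD = 5903 × 364 × 0.1301 = 2.795×10^5 N

D = 2.79×10^5 N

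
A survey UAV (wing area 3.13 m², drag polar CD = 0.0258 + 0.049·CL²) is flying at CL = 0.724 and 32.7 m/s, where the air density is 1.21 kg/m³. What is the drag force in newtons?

D = 104 N

CD = 0.0258 + 0.049 × 0.724² = 0.05148
D = ½ρv²S·CD = ½ × 1.21 × 32.7² × 3.13 × 0.05148 = 104 N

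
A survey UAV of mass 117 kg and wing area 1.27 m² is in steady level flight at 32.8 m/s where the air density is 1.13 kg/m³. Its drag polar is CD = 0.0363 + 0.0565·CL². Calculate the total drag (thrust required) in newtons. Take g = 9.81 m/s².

D = 124 N

In steady level flight, lift balances weight: W = mg = 117 × 9.81 = 1147.8 N.
Dynamic pressure q = 0.5 × 1.13 × 32.8² = 607.8 Pa.
CL = W/(q·S) = 1147.8 / (607.8 × 1.27) = 1.487.
CD = 0.0363 + 0.0565 × 1.487² = 0.1612.
D = q·S·CD = 607.8 × 1.27 × 0.1612 = 124.4 N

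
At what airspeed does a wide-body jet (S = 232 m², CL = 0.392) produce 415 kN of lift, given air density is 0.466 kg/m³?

v = 140 m/s

L = ½ρv²S·CL ⇒ v = √(2L/(ρ·S·CL))
v = √(2 × 4.15×10^5 / (0.466 × 232 × 0.392)) = √19580 = 140 m/s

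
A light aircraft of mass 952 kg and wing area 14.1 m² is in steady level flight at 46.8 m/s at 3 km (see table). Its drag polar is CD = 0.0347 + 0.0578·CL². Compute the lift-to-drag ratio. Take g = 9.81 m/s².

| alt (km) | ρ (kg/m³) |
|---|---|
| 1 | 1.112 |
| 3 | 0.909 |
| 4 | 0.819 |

L/D = 11

At 3 km, from the table: ρ = 0.909 kg/m³.
Weight W = mg = 952 × 9.81 = 9339.1 N; in level flight L = W.
q = ½ρv² = ½ × 0.909 × 46.8² = 995.5 Pa.
CL = W/(q·S) = 9339.1 / (995.5 × 14.1) = 0.6654.
CD = 0.0347 + 0.0578 × 0.6654² = 0.06029.
L/D = CL/CD = 0.6654 / 0.06029 = 11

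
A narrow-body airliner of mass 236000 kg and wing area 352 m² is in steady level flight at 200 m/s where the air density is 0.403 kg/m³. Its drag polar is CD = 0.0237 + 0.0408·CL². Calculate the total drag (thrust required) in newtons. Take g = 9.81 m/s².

Weight W = mg = 236000 × 9.81 = 2.3152×10^6 N; in level flight L = W.
Dynamic pressure q = 0.5 × 0.403 × 200² = 8060 Pa.
CL = W/(q·S) = 2.3152×10^6 / (8060 × 352) = 0.816.
CD = 0.0237 + 0.0408 × 0.816² = 0.05087.
D = q·S·CD = 8060 × 352 × 0.05087 = 1.443×10^5 N

D = 1.44×10^5 N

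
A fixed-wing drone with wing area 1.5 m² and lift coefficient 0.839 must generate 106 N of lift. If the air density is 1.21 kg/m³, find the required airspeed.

v = 11.8 m/s

L = ½ρv²S·CL ⇒ v = √(2L/(ρ·S·CL))
v = √(2 × 106 / (1.21 × 1.5 × 0.839)) = √139.2 = 11.8 m/s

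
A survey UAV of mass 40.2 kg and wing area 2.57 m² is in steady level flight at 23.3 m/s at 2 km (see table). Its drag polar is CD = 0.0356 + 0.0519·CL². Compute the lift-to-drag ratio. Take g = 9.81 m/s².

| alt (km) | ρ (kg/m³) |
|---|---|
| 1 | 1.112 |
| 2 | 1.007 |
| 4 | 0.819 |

L/D = 10.8

At 2 km, from the table: ρ = 1.007 kg/m³.
Level flight ⇒ L = W = m·g = 40.2 × 9.81 = 394.36 N.
q = ½ρv² = ½ × 1.007 × 23.3² = 273.3 Pa.
Required CL = L/(qS) = 394.36/(273.3·2.57) = 0.5614.
CD = 0.0356 + 0.0519 × 0.5614² = 0.05196.
L/D = CL/CD = 0.5614 / 0.05196 = 10.8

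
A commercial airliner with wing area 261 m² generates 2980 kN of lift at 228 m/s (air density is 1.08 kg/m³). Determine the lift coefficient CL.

CL = 0.407

From L = ½ρv²S·CL, rearranging gives CL = 2L/(ρv²S).
CL = 2 × 2.98×10^6 / (1.08 × 228² × 261) = 0.407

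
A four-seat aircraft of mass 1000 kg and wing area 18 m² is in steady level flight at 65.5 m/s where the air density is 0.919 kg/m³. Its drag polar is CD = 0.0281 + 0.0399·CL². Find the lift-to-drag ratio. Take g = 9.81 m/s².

L/D = 8.88

In steady level flight, lift balances weight: W = mg = 1000 × 9.81 = 9810 N.
Dynamic pressure q = 0.5 × 0.919 × 65.5² = 1971 Pa.
CL = W/(q·S) = 9810 / (1971 × 18) = 0.2765.
CD = 0.0281 + 0.0399 × 0.2765² = 0.03115.
L/D = CL/CD = 0.2765 / 0.03115 = 8.88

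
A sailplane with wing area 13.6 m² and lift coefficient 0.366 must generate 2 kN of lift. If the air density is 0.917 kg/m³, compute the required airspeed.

v = 29.6 m/s

L = ½ρv²S·CL ⇒ v = √(2L/(ρ·S·CL))
v = √(2 × 2000 / (0.917 × 13.6 × 0.366)) = √876.3 = 29.6 m/s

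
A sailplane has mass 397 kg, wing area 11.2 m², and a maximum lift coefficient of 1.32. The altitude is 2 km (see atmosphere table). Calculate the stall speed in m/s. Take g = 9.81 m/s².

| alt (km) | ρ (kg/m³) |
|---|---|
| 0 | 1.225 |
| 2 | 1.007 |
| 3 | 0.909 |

V_stall = 22.9 m/s

At 2 km, from the table: ρ = 1.007 kg/m³.
At stall, lift equals weight: L = W = m·g = 397 × 9.81 = 3895 N.
V_stall = √(2W/(ρ·S·CL,max)) = √(2 × 3895 / (1.007 × 11.2 × 1.32))
V_stall = √523.2 = 22.9 m/s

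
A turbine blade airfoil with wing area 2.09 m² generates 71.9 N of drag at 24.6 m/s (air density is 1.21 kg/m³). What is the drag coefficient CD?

CD = 0.094

From D = ½ρv²S·CD, rearranging gives CD = 2D/(ρv²S).
CD = 2 × 71.9 / (1.21 × 24.6² × 2.09) = 0.094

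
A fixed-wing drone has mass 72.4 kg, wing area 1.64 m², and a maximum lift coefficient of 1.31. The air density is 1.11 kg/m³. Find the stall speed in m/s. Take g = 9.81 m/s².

Weight W = mg = 72.4 × 9.81 = 710.2 N.
From L = ½ρV²S·CL,max = W: V_stall = √(2W/(ρSCL,max)) = √(2·710.2/(1.11·1.64·1.31))
V_stall = √595.7 = 24.4 m/s

V_stall = 24.4 m/s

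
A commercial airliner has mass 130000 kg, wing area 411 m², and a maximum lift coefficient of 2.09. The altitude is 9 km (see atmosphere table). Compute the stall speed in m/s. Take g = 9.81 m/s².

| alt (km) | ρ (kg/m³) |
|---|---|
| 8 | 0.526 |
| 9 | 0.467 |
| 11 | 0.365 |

V_stall = 79.7 m/s

At 9 km, from the table: ρ = 0.467 kg/m³.
At stall, lift equals weight: L = W = m·g = 130000 × 9.81 = 1.275×10^6 N.
From L = ½ρV²S·CL,max = W: V_stall = √(2W/(ρSCL,max)) = √(2·1.275×10^6/(0.467·411·2.09))
V_stall = √6358 = 79.7 m/s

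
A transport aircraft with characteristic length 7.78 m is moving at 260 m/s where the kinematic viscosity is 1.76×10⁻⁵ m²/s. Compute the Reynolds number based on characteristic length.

Re = v·c/ν = 260 × 7.78 / (1.76×10⁻⁵) = 1.15×10^8

Re = 1.15×10^8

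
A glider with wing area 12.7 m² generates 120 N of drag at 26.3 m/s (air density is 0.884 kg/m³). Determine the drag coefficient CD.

CD = 0.0309

From D = ½ρv²S·CD, rearranging gives CD = 2D/(ρv²S).
CD = 2 × 120 / (0.884 × 26.3² × 12.7) = 0.0309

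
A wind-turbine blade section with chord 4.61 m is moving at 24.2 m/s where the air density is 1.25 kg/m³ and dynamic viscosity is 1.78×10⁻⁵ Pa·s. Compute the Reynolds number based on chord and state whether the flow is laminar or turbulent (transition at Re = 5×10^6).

Re = ρ·v·c/μ = 1.25 × 24.2 × 4.61 / (1.78×10⁻⁵) = 7.83×10^6
Since 7.83×10^6 > 5×10^6, the flow is turbulent.

Re = 7.83×10^6 (turbulent)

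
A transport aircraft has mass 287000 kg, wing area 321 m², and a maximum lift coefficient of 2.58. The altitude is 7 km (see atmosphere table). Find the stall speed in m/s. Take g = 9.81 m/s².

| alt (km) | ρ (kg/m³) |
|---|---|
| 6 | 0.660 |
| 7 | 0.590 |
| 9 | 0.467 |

V_stall = 107 m/s

At 7 km, from the table: ρ = 0.590 kg/m³.
At stall, lift equals weight: L = W = m·g = 287000 × 9.81 = 2.815×10^6 N.
V_stall = √(2W/(ρ·S·CL,max)) = √(2 × 2.815×10^6 / (0.59 × 321 × 2.58))
V_stall = √11520 = 107 m/s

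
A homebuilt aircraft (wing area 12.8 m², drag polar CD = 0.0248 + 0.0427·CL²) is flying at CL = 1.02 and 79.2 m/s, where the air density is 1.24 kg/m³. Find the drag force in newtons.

D = 3450 N

CD = 0.0248 + 0.0427 × 1.02² = 0.06923
D = ½ρv²S·CD = ½ × 1.24 × 79.2² × 12.8 × 0.06923 = 3450 N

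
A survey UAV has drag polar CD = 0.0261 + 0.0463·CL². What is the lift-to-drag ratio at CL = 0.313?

CD = 0.0261 + 0.0463 × 0.313² = 0.03064
L/D = CL/CD = 0.313 / 0.03064 = 10.2

L/D = 10.2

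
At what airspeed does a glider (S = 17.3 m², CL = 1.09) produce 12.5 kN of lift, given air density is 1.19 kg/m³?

v = 33.4 m/s

L = ½ρv²S·CL ⇒ v = √(2L/(ρ·S·CL))
v = √(2 × 12500 / (1.19 × 17.3 × 1.09)) = √1114 = 33.4 m/s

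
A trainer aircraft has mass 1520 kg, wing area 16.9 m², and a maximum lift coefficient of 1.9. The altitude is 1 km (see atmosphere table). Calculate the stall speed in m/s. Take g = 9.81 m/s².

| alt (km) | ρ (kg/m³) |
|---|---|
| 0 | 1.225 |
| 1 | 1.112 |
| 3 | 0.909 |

V_stall = 28.9 m/s

At 1 km, from the table: ρ = 1.112 kg/m³.
Weight W = mg = 1520 × 9.81 = 14910 N.
From L = ½ρV²S·CL,max = W: V_stall = √(2W/(ρSCL,max)) = √(2·14910/(1.112·16.9·1.9))
V_stall = √835.2 = 28.9 m/s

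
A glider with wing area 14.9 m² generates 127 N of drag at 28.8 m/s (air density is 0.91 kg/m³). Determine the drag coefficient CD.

From D = ½ρv²S·CD, rearranging gives CD = 2D/(ρv²S).
CD = 2 × 127 / (0.91 × 28.8² × 14.9) = 0.0226

CD = 0.0226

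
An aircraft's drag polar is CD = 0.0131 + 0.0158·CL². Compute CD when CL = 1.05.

CD = 0.0305

CD = 0.0131 + 0.0158 × 1.05² = 0.0131 + 0.01742 = 0.0305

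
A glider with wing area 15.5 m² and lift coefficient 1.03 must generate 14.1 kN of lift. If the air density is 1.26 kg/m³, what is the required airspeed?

L = ½ρv²S·CL ⇒ v = √(2L/(ρ·S·CL))
v = √(2 × 14100 / (1.26 × 15.5 × 1.03)) = √1402 = 37.4 m/s

v = 37.4 m/s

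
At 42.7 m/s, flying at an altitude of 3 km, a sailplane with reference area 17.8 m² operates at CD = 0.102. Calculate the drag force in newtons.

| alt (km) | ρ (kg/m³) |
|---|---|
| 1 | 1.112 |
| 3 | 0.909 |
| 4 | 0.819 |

D = 1500 N

At 3 km, from the table: ρ = 0.909 kg/m³.
D = ½ρv²S·CD = ½ × 0.909 × 42.7² × 17.8 × 0.102 = 1500 N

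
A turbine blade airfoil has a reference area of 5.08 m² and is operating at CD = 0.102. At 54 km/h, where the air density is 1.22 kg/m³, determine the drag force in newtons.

Convert speed: v = 54 km/h ÷ 3.6 = 15 m/s.
Dynamic pressure q = ½ρv² = ½ × 1.22 × 15² = 137.2 Pa.
D = q·S·CD = 137.2 × 5.08 × 0.102 = 71.1 N

D = 71.1 N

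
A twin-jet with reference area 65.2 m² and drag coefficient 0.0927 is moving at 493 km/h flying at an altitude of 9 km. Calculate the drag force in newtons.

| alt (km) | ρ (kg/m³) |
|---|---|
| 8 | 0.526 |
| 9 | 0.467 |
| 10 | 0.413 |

At 9 km, from the table: ρ = 0.467 kg/m³.
Convert speed: v = 493 km/h ÷ 3.6 = 136.9 m/s.
D = ½ρv²S·CD = ½ × 0.467 × 136.9² × 65.2 × 0.0927 = 26500 N ≈ 26.5 kN

D = 26500 N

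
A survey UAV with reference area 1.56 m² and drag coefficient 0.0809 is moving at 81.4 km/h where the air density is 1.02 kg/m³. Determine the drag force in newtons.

D = 32.9 N

Convert speed: v = 81.4 km/h ÷ 3.6 = 22.61 m/s.
D = ½ρv²S·CD = ½ × 1.02 × 22.61² × 1.56 × 0.0809 = 32.9 N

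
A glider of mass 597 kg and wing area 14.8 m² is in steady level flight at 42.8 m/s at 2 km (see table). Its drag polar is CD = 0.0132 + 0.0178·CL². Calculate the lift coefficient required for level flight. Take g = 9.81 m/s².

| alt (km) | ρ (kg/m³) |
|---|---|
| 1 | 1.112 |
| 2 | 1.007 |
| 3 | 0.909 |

At 2 km, from the table: ρ = 1.007 kg/m³.
In steady level flight, lift balances weight: W = mg = 597 × 9.81 = 5856.6 N.
q = ½ρv² = ½ × 1.007 × 42.8² = 922.3 Pa.
CL = 2W/(ρv²S) = 2×5856.6/(1.007×42.8²×14.8) = 0.429.

CL = 0.429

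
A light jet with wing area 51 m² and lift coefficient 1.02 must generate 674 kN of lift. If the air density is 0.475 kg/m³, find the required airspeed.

v = 234 m/s

L = ½ρv²S·CL ⇒ v = √(2L/(ρ·S·CL))
v = √(2 × 6.74×10^5 / (0.475 × 51 × 1.02)) = √54550 = 234 m/s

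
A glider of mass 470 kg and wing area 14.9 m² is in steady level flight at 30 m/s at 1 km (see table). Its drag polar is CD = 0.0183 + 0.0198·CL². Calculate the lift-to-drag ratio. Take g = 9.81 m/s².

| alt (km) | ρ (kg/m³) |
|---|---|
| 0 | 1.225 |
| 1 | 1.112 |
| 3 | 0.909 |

At 1 km, from the table: ρ = 1.112 kg/m³.
Weight W = mg = 470 × 9.81 = 4610.7 N; in level flight L = W.
q = ½ρv² = ½ × 1.112 × 30² = 500.4 Pa.
Required CL = L/(qS) = 4610.7/(500.4·14.9) = 0.6184.
CD = 0.0183 + 0.0198 × 0.6184² = 0.02587.
L/D = CL/CD = 0.6184 / 0.02587 = 23.9

L/D = 23.9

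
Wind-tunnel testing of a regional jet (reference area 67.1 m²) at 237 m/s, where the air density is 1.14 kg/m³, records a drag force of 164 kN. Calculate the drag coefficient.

CD = 0.0763

From D = ½ρv²S·CD, rearranging gives CD = 2D/(ρv²S).
CD = 2 × 1.64×10^5 / (1.14 × 237² × 67.1) = 0.0763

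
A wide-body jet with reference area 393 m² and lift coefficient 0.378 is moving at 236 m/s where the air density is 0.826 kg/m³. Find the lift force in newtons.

L = ½ρv²S·CL = ½ × 0.826 × 236² × 393 × 0.378 = 3.42×10^6 N ≈ 3420 kN

L = 3.42×10^6 N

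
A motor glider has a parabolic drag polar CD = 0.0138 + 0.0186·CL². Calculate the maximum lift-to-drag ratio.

(L/D)max = 31.2

For CD = CD0 + K·CL², (L/D)max occurs at CL* = √(CD0/K) and equals 1/(2√(K·CD0)).
(L/D)max = 1/(2√(0.0186 × 0.0138)) = 1/(2 × 0.01602) = 31.2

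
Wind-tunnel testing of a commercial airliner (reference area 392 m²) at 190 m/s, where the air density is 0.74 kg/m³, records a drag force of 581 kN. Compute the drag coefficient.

From D = ½ρv²S·CD, rearranging gives CD = 2D/(ρv²S).
CD = 2 × 5.81×10^5 / (0.74 × 190² × 392) = 0.111

CD = 0.111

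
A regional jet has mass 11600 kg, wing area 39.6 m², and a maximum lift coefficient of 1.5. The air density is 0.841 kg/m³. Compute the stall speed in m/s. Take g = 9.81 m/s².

Weight W = mg = 11600 × 9.81 = 1.138×10^5 N.
From L = ½ρV²S·CL,max = W: V_stall = √(2W/(ρSCL,max)) = √(2·1.138×10^5/(0.841·39.6·1.5))
V_stall = √4556 = 67.5 m/s

V_stall = 67.5 m/s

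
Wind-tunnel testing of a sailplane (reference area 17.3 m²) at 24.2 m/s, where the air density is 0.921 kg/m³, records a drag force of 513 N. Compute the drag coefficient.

From D = ½ρv²S·CD, rearranging gives CD = 2D/(ρv²S).
CD = 2 × 513 / (0.921 × 24.2² × 17.3) = 0.11

CD = 0.11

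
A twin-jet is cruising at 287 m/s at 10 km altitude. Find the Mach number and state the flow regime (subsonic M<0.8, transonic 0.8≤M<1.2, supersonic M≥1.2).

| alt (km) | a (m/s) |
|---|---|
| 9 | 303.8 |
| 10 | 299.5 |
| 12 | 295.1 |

M = 0.958 (transonic)

At 10 km, from the table: a = 299.5 m/s.
M = v/a = 287 / 299.5 = 0.958
M = 0.958 → transonic.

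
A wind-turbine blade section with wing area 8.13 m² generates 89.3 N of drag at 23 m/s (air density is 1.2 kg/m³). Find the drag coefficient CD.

CD = 0.0346

From D = ½ρv²S·CD, rearranging gives CD = 2D/(ρv²S).
CD = 2 × 89.3 / (1.2 × 23² × 8.13) = 0.0346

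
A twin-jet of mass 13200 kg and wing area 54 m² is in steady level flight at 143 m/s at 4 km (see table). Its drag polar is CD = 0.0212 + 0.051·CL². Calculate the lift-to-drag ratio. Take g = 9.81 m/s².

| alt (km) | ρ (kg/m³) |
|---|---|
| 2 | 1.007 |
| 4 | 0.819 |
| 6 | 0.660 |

L/D = 11.3

At 4 km, from the table: ρ = 0.819 kg/m³.
Weight W = mg = 13200 × 9.81 = 1.2949×10^5 N; in level flight L = W.
Dynamic pressure q = 0.5 × 0.819 × 143² = 8374 Pa.
Required CL = L/(qS) = 1.2949×10^5/(8374·54) = 0.2864.
CD = 0.0212 + 0.051 × 0.2864² = 0.02538.
L/D = CL/CD = 0.2864 / 0.02538 = 11.3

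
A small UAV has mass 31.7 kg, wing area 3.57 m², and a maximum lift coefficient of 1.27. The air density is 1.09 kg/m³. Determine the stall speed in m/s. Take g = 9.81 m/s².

V_stall = 11.2 m/s

At stall, lift equals weight: L = W = m·g = 31.7 × 9.81 = 311 N.
From L = ½ρV²S·CL,max = W: V_stall = √(2W/(ρSCL,max)) = √(2·311/(1.09·3.57·1.27))
V_stall = √125.9 = 11.2 m/s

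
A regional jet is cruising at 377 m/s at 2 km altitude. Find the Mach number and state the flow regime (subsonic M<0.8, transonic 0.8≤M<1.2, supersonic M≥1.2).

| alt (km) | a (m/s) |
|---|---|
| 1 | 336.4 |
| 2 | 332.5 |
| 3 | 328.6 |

M = 1.13 (transonic)

At 2 km, from the table: a = 332.5 m/s.
M = v/a = 377 / 332.5 = 1.13
M = 1.13 → transonic.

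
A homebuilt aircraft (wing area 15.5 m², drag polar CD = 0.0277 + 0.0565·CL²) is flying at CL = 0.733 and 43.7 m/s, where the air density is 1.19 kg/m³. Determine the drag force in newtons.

D = 1020 N

CD = 0.0277 + 0.0565 × 0.733² = 0.05806
D = ½ρv²S·CD = ½ × 1.19 × 43.7² × 15.5 × 0.05806 = 1020 N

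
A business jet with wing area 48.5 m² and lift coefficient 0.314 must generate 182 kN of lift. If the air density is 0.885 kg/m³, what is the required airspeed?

L = ½ρv²S·CL ⇒ v = √(2L/(ρ·S·CL))
v = √(2 × 1.82×10^5 / (0.885 × 48.5 × 0.314)) = √27010 = 164 m/s

v = 164 m/s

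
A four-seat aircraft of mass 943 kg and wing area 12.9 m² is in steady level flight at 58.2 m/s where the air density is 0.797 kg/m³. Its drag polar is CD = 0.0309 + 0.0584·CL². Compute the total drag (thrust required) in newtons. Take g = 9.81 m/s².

In steady level flight, lift balances weight: W = mg = 943 × 9.81 = 9250.8 N.
q = ½ρv² = ½ × 0.797 × 58.2² = 1350 Pa.
Required CL = L/(qS) = 9250.8/(1350·12.9) = 0.5313.
CD = 0.0309 + 0.0584 × 0.5313² = 0.04738.
D = q·S·CD = 1350 × 12.9 × 0.04738 = 825.1 N

D = 825 N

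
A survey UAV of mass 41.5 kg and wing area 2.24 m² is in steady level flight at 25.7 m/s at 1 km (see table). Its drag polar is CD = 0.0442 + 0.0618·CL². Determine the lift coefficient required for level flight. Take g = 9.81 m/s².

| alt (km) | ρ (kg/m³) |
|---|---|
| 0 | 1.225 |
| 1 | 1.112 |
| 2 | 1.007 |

CL = 0.495

At 1 km, from the table: ρ = 1.112 kg/m³.
Weight W = mg = 41.5 × 9.81 = 407.12 N; in level flight L = W.
Dynamic pressure q = 0.5 × 1.112 × 25.7² = 367.2 Pa.
Required CL = L/(qS) = 407.12/(367.2·2.24) = 0.4949.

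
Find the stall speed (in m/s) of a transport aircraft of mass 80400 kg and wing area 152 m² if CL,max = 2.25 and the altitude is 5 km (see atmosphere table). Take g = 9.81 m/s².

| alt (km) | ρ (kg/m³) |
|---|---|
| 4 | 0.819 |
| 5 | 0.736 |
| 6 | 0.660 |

At 5 km, from the table: ρ = 0.736 kg/m³.
Stall occurs when L = W at CL,max. W = mg = 80400 × 9.81 = 7.887×10^5 N.
From L = ½ρV²S·CL,max = W: V_stall = √(2W/(ρSCL,max)) = √(2·7.887×10^5/(0.736·152·2.25))
V_stall = √6267 = 79.2 m/s

V_stall = 79.2 m/s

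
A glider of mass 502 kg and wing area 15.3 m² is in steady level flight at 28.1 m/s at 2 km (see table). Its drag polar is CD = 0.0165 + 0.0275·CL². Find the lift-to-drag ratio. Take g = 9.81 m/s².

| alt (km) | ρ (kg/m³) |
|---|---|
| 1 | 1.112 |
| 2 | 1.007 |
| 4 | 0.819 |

At 2 km, from the table: ρ = 1.007 kg/m³.
Weight W = mg = 502 × 9.81 = 4924.6 N; in level flight L = W.
q = ½ρv² = ½ × 1.007 × 28.1² = 397.6 Pa.
Required CL = L/(qS) = 4924.6/(397.6·15.3) = 0.8096.
CD = 0.0165 + 0.0275 × 0.8096² = 0.03452.
L/D = CL/CD = 0.8096 / 0.03452 = 23.4

L/D = 23.4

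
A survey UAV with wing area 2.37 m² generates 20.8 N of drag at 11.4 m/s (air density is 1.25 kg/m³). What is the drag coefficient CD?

CD = 0.108

From D = ½ρv²S·CD, rearranging gives CD = 2D/(ρv²S).
CD = 2 × 20.8 / (1.25 × 11.4² × 2.37) = 0.108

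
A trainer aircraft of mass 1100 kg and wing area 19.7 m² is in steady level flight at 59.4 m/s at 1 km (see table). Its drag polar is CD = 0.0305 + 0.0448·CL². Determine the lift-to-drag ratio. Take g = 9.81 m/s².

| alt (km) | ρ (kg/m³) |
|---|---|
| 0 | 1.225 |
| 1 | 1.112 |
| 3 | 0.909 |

L/D = 8.21

At 1 km, from the table: ρ = 1.112 kg/m³.
In steady level flight, lift balances weight: W = mg = 1100 × 9.81 = 10791 N.
Dynamic pressure q = 0.5 × 1.112 × 59.4² = 1962 Pa.
CL = 2W/(ρv²S) = 2×10791/(1.112×59.4²×19.7) = 0.2792.
CD = 0.0305 + 0.0448 × 0.2792² = 0.03399.
L/D = CL/CD = 0.2792 / 0.03399 = 8.21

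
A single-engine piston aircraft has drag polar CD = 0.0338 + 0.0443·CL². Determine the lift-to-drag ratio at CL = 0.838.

L/D = 12.9

CD = 0.0338 + 0.0443 × 0.838² = 0.06491
L/D = CL/CD = 0.838 / 0.06491 = 12.9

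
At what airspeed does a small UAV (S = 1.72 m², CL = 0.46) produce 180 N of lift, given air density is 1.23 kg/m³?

v = 19.2 m/s

L = ½ρv²S·CL ⇒ v = √(2L/(ρ·S·CL))
v = √(2 × 180 / (1.23 × 1.72 × 0.46)) = √369.9 = 19.2 m/s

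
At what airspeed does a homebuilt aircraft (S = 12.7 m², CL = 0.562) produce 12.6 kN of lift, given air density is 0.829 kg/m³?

v = 65.3 m/s

L = ½ρv²S·CL ⇒ v = √(2L/(ρ·S·CL))
v = √(2 × 12600 / (0.829 × 12.7 × 0.562)) = √4259 = 65.3 m/s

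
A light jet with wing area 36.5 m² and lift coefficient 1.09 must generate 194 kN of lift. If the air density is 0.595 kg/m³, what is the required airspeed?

L = ½ρv²S·CL ⇒ v = √(2L/(ρ·S·CL))
v = √(2 × 1.94×10^5 / (0.595 × 36.5 × 1.09)) = √16390 = 128 m/s

v = 128 m/s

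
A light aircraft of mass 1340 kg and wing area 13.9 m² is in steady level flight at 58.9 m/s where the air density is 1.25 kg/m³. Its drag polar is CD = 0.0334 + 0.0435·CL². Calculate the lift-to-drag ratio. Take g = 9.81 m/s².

L/D = 10.5

Weight W = mg = 1340 × 9.81 = 13145 N; in level flight L = W.
Dynamic pressure q = 0.5 × 1.25 × 58.9² = 2168 Pa.
Required CL = L/(qS) = 13145/(2168·13.9) = 0.4362.
CD = 0.0334 + 0.0435 × 0.4362² = 0.04168.
L/D = CL/CD = 0.4362 / 0.04168 = 10.5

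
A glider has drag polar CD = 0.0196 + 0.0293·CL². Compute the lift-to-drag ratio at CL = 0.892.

L/D = 20.8

CD = 0.0196 + 0.0293 × 0.892² = 0.04291
L/D = CL/CD = 0.892 / 0.04291 = 20.8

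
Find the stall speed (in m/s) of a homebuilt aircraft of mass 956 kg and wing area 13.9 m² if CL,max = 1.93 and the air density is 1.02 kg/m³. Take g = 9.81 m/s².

At stall, lift equals weight: L = W = m·g = 956 × 9.81 = 9378 N.
V_stall = √(2W/(ρ·S·CL,max)) = √(2 × 9378 / (1.02 × 13.9 × 1.93))
V_stall = √685.5 = 26.2 m/s

V_stall = 26.2 m/s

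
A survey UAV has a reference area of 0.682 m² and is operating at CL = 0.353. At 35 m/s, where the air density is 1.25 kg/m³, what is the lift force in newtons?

L = ½ρv²S·CL = ½ × 1.25 × 35² × 0.682 × 0.353 = 184 N

L = 184 N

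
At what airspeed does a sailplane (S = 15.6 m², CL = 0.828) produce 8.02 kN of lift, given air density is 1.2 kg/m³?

v = 32.2 m/s

L = ½ρv²S·CL ⇒ v = √(2L/(ρ·S·CL))
v = √(2 × 8020 / (1.2 × 15.6 × 0.828)) = √1035 = 32.2 m/s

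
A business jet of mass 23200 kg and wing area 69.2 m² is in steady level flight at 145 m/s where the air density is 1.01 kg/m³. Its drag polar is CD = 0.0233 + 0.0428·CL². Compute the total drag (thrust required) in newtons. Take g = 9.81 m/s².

D = 20100 N

Weight W = mg = 23200 × 9.81 = 2.2759×10^5 N; in level flight L = W.
Dynamic pressure q = 0.5 × 1.01 × 145² = 10620 Pa.
CL = 2W/(ρv²S) = 2×2.2759×10^5/(1.01×145²×69.2) = 0.3098.
CD = 0.0233 + 0.0428 × 0.3098² = 0.02741.
D = q·S·CD = 10620 × 69.2 × 0.02741 = 20140 N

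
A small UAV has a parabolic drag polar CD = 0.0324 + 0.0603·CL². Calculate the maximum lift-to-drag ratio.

(L/D)max = 11.3

For CD = CD0 + K·CL², (L/D)max occurs at CL* = √(CD0/K) and equals 1/(2√(K·CD0)).
(L/D)max = 1/(2√(0.0603 × 0.0324)) = 1/(2 × 0.0442) = 11.3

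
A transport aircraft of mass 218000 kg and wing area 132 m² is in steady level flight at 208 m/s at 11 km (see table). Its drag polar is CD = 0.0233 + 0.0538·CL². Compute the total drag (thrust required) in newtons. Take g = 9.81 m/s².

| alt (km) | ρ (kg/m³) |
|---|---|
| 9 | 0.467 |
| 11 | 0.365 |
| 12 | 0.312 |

At 11 km, from the table: ρ = 0.365 kg/m³.
In steady level flight, lift balances weight: W = mg = 218000 × 9.81 = 2.1386×10^6 N.
q = ½ρv² = ½ × 0.365 × 208² = 7896 Pa.
CL = W/(q·S) = 2.1386×10^6 / (7896 × 132) = 2.052.
CD = 0.0233 + 0.0538 × 2.052² = 0.2498.
D = q·S·CD = 7896 × 132 × 0.2498 = 2.604×10^5 N

D = 2.6×10^5 N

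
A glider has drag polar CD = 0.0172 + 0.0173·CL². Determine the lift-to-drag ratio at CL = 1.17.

L/D = 28.6

CD = 0.0172 + 0.0173 × 1.17² = 0.04088
L/D = CL/CD = 1.17 / 0.04088 = 28.6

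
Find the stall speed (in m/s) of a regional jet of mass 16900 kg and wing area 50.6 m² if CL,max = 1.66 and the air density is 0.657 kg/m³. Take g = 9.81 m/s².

V_stall = 77.5 m/s

Weight W = mg = 16900 × 9.81 = 1.658×10^5 N.
V_stall = √(2W/(ρ·S·CL,max)) = √(2 × 1.658×10^5 / (0.657 × 50.6 × 1.66))
V_stall = √6008 = 77.5 m/s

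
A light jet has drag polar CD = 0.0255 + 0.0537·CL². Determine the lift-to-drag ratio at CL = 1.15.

CD = 0.0255 + 0.0537 × 1.15² = 0.09652
L/D = CL/CD = 1.15 / 0.09652 = 11.9

L/D = 11.9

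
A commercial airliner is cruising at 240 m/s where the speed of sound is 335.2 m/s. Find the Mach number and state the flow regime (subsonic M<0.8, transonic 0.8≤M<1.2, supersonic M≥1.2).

M = v/a = 240 / 335.2 = 0.716
M = 0.716 → subsonic.

M = 0.716 (subsonic)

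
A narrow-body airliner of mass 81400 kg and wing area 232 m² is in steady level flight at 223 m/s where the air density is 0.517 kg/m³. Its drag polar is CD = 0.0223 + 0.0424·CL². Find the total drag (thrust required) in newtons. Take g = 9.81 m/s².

Weight W = mg = 81400 × 9.81 = 7.9853×10^5 N; in level flight L = W.
q = ½ρv² = ½ × 0.517 × 223² = 12850 Pa.
CL = W/(q·S) = 7.9853×10^5 / (12850 × 232) = 0.2678.
CD = 0.0223 + 0.0424 × 0.2678² = 0.02534.
D = q·S·CD = 12850 × 232 × 0.02534 = 75570 N

D = 75600 N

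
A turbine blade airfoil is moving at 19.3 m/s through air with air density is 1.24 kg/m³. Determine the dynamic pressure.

q = 231 Pa

q = ½ρv² = ½ × 1.24 × 19.3² = 231 Pa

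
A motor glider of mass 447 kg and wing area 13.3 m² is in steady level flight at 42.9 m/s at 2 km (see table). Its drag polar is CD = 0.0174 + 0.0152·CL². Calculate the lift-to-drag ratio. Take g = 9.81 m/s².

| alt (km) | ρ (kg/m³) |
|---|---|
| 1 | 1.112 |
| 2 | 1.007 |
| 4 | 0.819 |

L/D = 18.4

At 2 km, from the table: ρ = 1.007 kg/m³.
Level flight ⇒ L = W = m·g = 447 × 9.81 = 4385.1 N.
Dynamic pressure q = 0.5 × 1.007 × 42.9² = 926.6 Pa.
CL = W/(q·S) = 4385.1 / (926.6 × 13.3) = 0.3558.
CD = 0.0174 + 0.0152 × 0.3558² = 0.01932.
L/D = CL/CD = 0.3558 / 0.01932 = 18.4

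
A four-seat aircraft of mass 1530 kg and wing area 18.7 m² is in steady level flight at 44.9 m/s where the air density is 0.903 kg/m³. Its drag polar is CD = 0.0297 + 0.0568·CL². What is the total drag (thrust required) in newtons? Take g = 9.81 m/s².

D = 1260 N

Weight W = mg = 1530 × 9.81 = 15009 N; in level flight L = W.
Dynamic pressure q = 0.5 × 0.903 × 44.9² = 910.2 Pa.
CL = W/(q·S) = 15009 / (910.2 × 18.7) = 0.8818.
CD = 0.0297 + 0.0568 × 0.8818² = 0.07387.
D = q·S·CD = 910.2 × 18.7 × 0.07387 = 1257 N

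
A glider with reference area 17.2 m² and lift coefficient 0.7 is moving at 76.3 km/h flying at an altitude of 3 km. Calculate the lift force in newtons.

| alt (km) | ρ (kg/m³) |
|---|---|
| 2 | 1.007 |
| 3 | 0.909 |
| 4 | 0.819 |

At 3 km, from the table: ρ = 0.909 kg/m³.
Convert speed: v = 76.3 km/h ÷ 3.6 = 21.19 m/s.
Dynamic pressure q = ½ρv² = ½ × 0.909 × 21.19² = 204.2 Pa.
L = q·S·CL = 204.2 × 17.2 × 0.7 = 2460 N

L = 2460 N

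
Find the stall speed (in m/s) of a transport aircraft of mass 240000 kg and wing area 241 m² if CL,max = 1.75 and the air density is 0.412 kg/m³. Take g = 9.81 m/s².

V_stall = 165 m/s

At stall, lift equals weight: L = W = m·g = 240000 × 9.81 = 2.354×10^6 N.
V_stall = √(2W/(ρ·S·CL,max)) = √(2 × 2.354×10^6 / (0.412 × 241 × 1.75))
V_stall = √27100 = 165 m/s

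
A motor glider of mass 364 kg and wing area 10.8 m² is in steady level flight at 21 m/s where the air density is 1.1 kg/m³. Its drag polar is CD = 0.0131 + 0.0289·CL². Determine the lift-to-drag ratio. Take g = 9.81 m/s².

In steady level flight, lift balances weight: W = mg = 364 × 9.81 = 3570.8 N.
Dynamic pressure q = 0.5 × 1.1 × 21² = 242.6 Pa.
Required CL = L/(qS) = 3570.8/(242.6·10.8) = 1.363.
CD = 0.0131 + 0.0289 × 1.363² = 0.0668.
L/D = CL/CD = 1.363 / 0.0668 = 20.4

L/D = 20.4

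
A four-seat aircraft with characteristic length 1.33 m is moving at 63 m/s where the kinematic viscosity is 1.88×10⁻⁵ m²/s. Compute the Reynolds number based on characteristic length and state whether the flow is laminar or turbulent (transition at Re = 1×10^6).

Re = 4.46×10^6 (turbulent)

Re = v·c/ν = 63 × 1.33 / (1.88×10⁻⁵) = 4.46×10^6
Since 4.46×10^6 > 1×10^6, the flow is turbulent.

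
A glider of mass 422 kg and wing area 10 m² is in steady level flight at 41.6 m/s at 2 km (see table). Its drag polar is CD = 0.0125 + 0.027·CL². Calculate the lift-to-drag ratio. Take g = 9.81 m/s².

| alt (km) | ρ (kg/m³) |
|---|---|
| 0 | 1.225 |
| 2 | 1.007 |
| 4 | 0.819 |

At 2 km, from the table: ρ = 1.007 kg/m³.
In steady level flight, lift balances weight: W = mg = 422 × 9.81 = 4139.8 N.
Dynamic pressure q = 0.5 × 1.007 × 41.6² = 871.3 Pa.
Required CL = L/(qS) = 4139.8/(871.3·10) = 0.4751.
CD = 0.0125 + 0.027 × 0.4751² = 0.01859.
L/D = CL/CD = 0.4751 / 0.01859 = 25.6

L/D = 25.6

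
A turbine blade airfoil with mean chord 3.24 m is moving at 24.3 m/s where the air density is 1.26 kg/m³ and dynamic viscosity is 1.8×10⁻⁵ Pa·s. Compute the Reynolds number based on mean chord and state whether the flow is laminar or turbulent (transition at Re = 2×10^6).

Re = ρ·v·c/μ = 1.26 × 24.3 × 3.24 / (1.8×10⁻⁵) = 5.51×10^6
Since 5.51×10^6 > 2×10^6, the flow is turbulent.

Re = 5.51×10^6 (turbulent)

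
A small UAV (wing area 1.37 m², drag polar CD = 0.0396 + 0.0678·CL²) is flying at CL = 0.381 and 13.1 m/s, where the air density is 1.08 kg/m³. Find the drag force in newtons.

D = 6.28 N

CD = 0.0396 + 0.0678 × 0.381² = 0.04944
D = ½ρv²S·CD = ½ × 1.08 × 13.1² × 1.37 × 0.04944 = 6.28 N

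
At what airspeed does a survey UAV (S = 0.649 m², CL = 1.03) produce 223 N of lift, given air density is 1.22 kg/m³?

L = ½ρv²S·CL ⇒ v = √(2L/(ρ·S·CL))
v = √(2 × 223 / (1.22 × 0.649 × 1.03)) = √546.9 = 23.4 m/s

v = 23.4 m/s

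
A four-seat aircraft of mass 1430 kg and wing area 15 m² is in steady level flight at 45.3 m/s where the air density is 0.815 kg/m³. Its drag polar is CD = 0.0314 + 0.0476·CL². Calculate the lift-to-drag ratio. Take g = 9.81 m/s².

In steady level flight, lift balances weight: W = mg = 1430 × 9.81 = 14028 N.
Dynamic pressure q = 0.5 × 0.815 × 45.3² = 836.2 Pa.
CL = W/(q·S) = 14028 / (836.2 × 15) = 1.118.
CD = 0.0314 + 0.0476 × 1.118² = 0.09094.
L/D = CL/CD = 1.118 / 0.09094 = 12.3

L/D = 12.3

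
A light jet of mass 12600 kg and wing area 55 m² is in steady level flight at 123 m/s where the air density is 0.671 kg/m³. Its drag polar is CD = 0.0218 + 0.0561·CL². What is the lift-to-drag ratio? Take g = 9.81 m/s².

L/D = 13.5

In steady level flight, lift balances weight: W = mg = 12600 × 9.81 = 1.2361×10^5 N.
q = ½ρv² = ½ × 0.671 × 123² = 5076 Pa.
Required CL = L/(qS) = 1.2361×10^5/(5076·55) = 0.4428.
CD = 0.0218 + 0.0561 × 0.4428² = 0.0328.
L/D = CL/CD = 0.4428 / 0.0328 = 13.5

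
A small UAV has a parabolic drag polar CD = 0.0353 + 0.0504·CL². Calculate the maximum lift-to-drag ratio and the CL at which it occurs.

(L/D)max = 11.9, at CL = 0.837

For CD = CD0 + K·CL², (L/D)max occurs at CL* = √(CD0/K) and equals 1/(2√(K·CD0)).
(L/D)max = 1/(2√(0.0504 × 0.0353)) = 1/(2 × 0.04218) = 11.9
CL* = √(0.0353/0.0504) = 0.837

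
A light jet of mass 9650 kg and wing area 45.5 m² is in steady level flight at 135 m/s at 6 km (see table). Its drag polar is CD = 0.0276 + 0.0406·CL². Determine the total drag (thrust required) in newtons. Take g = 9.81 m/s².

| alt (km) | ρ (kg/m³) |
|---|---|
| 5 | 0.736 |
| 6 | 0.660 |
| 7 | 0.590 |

D = 8880 N

At 6 km, from the table: ρ = 0.660 kg/m³.
Level flight ⇒ L = W = m·g = 9650 × 9.81 = 94666 N.
Dynamic pressure q = 0.5 × 0.66 × 135² = 6014 Pa.
Required CL = L/(qS) = 94666/(6014·45.5) = 0.3459.
CD = 0.0276 + 0.0406 × 0.3459² = 0.03246.
D = q·S·CD = 6014 × 45.5 × 0.03246 = 8882 N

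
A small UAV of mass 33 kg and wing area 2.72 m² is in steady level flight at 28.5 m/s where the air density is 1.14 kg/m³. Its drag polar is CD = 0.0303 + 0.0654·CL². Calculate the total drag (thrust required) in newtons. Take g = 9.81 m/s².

D = 43.6 N

Weight W = mg = 33 × 9.81 = 323.73 N; in level flight L = W.
Dynamic pressure q = 0.5 × 1.14 × 28.5² = 463 Pa.
Required CL = L/(qS) = 323.73/(463·2.72) = 0.2571.
CD = 0.0303 + 0.0654 × 0.2571² = 0.03462.
D = q·S·CD = 463 × 2.72 × 0.03462 = 43.6 N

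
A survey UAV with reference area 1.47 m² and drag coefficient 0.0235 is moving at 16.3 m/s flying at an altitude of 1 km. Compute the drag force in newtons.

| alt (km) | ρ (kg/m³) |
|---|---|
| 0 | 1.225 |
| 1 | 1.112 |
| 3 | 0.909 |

At 1 km, from the table: ρ = 1.112 kg/m³.
Dynamic pressure q = ½ρv² = ½ × 1.112 × 16.3² = 147.7 Pa.
D = q·S·CD = 147.7 × 1.47 × 0.0235 = 5.1 N

D = 5.1 N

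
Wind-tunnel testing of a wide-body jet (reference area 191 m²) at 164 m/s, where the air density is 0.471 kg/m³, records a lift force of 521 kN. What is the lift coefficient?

From L = ½ρv²S·CL, rearranging gives CL = 2L/(ρv²S).
CL = 2 × 5.21×10^5 / (0.471 × 164² × 191) = 0.431

CL = 0.431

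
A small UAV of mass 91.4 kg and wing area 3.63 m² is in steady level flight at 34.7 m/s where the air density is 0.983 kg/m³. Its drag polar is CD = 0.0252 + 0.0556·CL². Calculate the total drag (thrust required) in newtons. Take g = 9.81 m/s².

D = 74.9 N

Weight W = mg = 91.4 × 9.81 = 896.63 N; in level flight L = W.
Dynamic pressure q = 0.5 × 0.983 × 34.7² = 591.8 Pa.
CL = 2W/(ρv²S) = 2×896.63/(0.983×34.7²×3.63) = 0.4174.
CD = 0.0252 + 0.0556 × 0.4174² = 0.03489.
D = q·S·CD = 591.8 × 3.63 × 0.03489 = 74.94 N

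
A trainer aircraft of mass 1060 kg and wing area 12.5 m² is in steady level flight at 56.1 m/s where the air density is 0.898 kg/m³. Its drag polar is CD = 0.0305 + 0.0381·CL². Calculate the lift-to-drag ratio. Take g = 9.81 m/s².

L/D = 13.5

Level flight ⇒ L = W = m·g = 1060 × 9.81 = 10399 N.
q = ½ρv² = ½ × 0.898 × 56.1² = 1413 Pa.
Required CL = L/(qS) = 10399/(1413·12.5) = 0.5887.
CD = 0.0305 + 0.0381 × 0.5887² = 0.0437.
L/D = CL/CD = 0.5887 / 0.0437 = 13.5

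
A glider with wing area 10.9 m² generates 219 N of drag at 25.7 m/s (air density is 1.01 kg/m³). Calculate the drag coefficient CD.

CD = 0.0602

From D = ½ρv²S·CD, rearranging gives CD = 2D/(ρv²S).
CD = 2 × 219 / (1.01 × 25.7² × 10.9) = 0.0602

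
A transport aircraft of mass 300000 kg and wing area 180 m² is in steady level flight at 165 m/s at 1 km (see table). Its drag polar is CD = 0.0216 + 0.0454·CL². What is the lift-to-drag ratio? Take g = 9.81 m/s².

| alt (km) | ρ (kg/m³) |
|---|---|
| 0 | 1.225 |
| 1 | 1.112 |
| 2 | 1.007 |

At 1 km, from the table: ρ = 1.112 kg/m³.
Weight W = mg = 300000 × 9.81 = 2.943×10^6 N; in level flight L = W.
q = ½ρv² = ½ × 1.112 × 165² = 15140 Pa.
CL = 2W/(ρv²S) = 2×2.943×10^6/(1.112×165²×180) = 1.08.
CD = 0.0216 + 0.0454 × 1.08² = 0.07457.
L/D = CL/CD = 1.08 / 0.07457 = 14.5

L/D = 14.5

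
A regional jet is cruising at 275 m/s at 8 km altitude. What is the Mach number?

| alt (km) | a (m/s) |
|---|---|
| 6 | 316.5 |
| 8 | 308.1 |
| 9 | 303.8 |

At 8 km, from the table: a = 308.1 m/s.
M = v/a = 275 / 308.1 = 0.893

M = 0.893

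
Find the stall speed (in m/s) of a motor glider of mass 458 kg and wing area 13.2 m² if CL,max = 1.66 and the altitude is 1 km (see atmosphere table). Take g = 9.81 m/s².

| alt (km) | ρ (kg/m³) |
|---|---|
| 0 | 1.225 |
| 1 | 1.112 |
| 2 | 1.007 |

V_stall = 19.2 m/s

At 1 km, from the table: ρ = 1.112 kg/m³.
At stall, lift equals weight: L = W = m·g = 458 × 9.81 = 4493 N.
From L = ½ρV²S·CL,max = W: V_stall = √(2W/(ρSCL,max)) = √(2·4493/(1.112·13.2·1.66))
V_stall = √368.8 = 19.2 m/s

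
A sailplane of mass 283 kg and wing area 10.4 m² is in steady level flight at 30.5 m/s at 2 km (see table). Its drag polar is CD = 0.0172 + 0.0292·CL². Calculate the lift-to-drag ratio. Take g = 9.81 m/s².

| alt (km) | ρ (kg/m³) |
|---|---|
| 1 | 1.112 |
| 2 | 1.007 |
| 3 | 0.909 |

L/D = 21.4

At 2 km, from the table: ρ = 1.007 kg/m³.
Level flight ⇒ L = W = m·g = 283 × 9.81 = 2776.2 N.
q = ½ρv² = ½ × 1.007 × 30.5² = 468.4 Pa.
CL = W/(q·S) = 2776.2 / (468.4 × 10.4) = 0.5699.
CD = 0.0172 + 0.0292 × 0.5699² = 0.02668.
L/D = CL/CD = 0.5699 / 0.02668 = 21.4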